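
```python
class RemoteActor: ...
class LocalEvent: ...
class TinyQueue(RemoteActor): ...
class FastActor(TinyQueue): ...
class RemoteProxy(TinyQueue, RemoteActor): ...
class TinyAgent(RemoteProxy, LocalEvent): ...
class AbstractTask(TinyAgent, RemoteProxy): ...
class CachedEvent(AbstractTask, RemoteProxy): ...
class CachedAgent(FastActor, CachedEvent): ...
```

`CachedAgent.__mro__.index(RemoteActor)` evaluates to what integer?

7

L[CachedAgent] = CachedAgent + merge(L[FastActor], L[CachedEvent], [FastActor CachedEvent])
  take FastActor:  [FastActor TinyQueue RemoteActor object] + [CachedEvent AbstractTask TinyAgent RemoteProxy TinyQueue RemoteActor LocalEvent object] + [FastActor CachedEvent]
  take CachedEvent:  [TinyQueue RemoteActor object] + [CachedEvent AbstractTask TinyAgent RemoteProxy TinyQueue RemoteActor LocalEvent object] + [CachedEvent]
  take AbstractTask:  [TinyQueue RemoteActor object] + [AbstractTask TinyAgent RemoteProxy TinyQueue RemoteActor LocalEvent object]
  take TinyAgent:  [TinyQueue RemoteActor object] + [TinyAgent RemoteProxy TinyQueue RemoteActor LocalEvent object]
  take RemoteProxy:  [TinyQueue RemoteActor object] + [RemoteProxy TinyQueue RemoteActor LocalEvent object]
  take TinyQueue:  [TinyQueue RemoteActor object] + [TinyQueue RemoteActor LocalEvent object]
  take RemoteActor:  [RemoteActor object] + [RemoteActor LocalEvent object]
  take LocalEvent:  [object] + [LocalEvent object]
  take object:  [object] + [object]
MRO: CachedAgent FastActor CachedEvent AbstractTask TinyAgent RemoteProxy TinyQueue RemoteActor LocalEvent object
RemoteActor sits at index 7.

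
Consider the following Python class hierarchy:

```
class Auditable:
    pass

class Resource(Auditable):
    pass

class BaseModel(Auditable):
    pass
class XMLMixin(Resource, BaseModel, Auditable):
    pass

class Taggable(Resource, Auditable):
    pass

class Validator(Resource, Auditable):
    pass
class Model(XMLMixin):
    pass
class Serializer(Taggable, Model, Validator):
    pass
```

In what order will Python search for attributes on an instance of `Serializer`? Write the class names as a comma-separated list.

Serializer, Taggable, Model, XMLMixin, Validator, Resource, BaseModel, Auditable, object

L[Serializer] = Serializer + merge(L[Taggable], L[Model], L[Validator], [Taggable Model Validator])
  take Taggable:  [Taggable Resource Auditable object] + [Model XMLMixin Resource BaseModel Auditable object] + [Validator Resource Auditable object] + [Taggable Model Validator]
  take Model:  [Resource Auditable object] + [Model XMLMixin Resource BaseModel Auditable object] + [Validator Resource Auditable object] + [Model Validator]
  take XMLMixin:  [Resource Auditable object] + [XMLMixin Resource BaseModel Auditable object] + [Validator Resource Auditable object] + [Validator]
  take Validator:  [Resource Auditable object] + [Resource BaseModel Auditable object] + [Validator Resource Auditable object] + [Validator]
  take Resource:  [Resource Auditable object] + [Resource BaseModel Auditable object] + [Resource Auditable object]
  take BaseModel:  [Auditable object] + [BaseModel Auditable object] + [Auditable object]
  take Auditable:  [Auditable object] + [Auditable object] + [Auditable object]
  take object:  [object] + [object] + [object]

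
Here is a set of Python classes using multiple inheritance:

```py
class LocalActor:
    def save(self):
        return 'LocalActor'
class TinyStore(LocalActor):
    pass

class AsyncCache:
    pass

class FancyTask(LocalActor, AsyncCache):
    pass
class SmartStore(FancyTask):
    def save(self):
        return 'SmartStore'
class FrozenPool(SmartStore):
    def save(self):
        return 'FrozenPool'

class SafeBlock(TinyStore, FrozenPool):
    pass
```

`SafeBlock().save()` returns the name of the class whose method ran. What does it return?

L[SafeBlock] = SafeBlock + merge(L[TinyStore], L[FrozenPool], [TinyStore FrozenPool])
  take TinyStore:  [TinyStore LocalActor object] + [FrozenPool SmartStore FancyTask LocalActor AsyncCache object] + [TinyStore FrozenPool]
  take FrozenPool:  [LocalActor object] + [FrozenPool SmartStore FancyTask LocalActor AsyncCache object] + [FrozenPool]
  take SmartStore:  [LocalActor object] + [SmartStore FancyTask LocalActor AsyncCache object]
  take FancyTask:  [LocalActor object] + [FancyTask LocalActor AsyncCache object]
  take LocalActor:  [LocalActor object] + [LocalActor AsyncCache object]
  take AsyncCache:  [object] + [AsyncCache object]
  take object:  [object] + [object]
MRO: SafeBlock TinyStore FrozenPool SmartStore FancyTask LocalActor AsyncCache object
save is defined in: FrozenPool, LocalActor, SmartStore. First along the MRO is FrozenPool.

FrozenPool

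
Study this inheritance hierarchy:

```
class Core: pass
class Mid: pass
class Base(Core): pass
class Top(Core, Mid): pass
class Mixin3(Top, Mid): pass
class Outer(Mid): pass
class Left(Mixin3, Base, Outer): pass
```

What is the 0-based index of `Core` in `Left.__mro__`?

L[Left] = Left + merge(L[Mixin3], L[Base], L[Outer], [Mixin3 Base Outer])
  take Mixin3:  [Mixin3 Top Core Mid object] + [Base Core object] + [Outer Mid object] + [Mixin3 Base Outer]
  take Top:  [Top Core Mid object] + [Base Core object] + [Outer Mid object] + [Base Outer]
  take Base:  [Core Mid object] + [Base Core object] + [Outer Mid object] + [Base Outer]
  take Core:  [Core Mid object] + [Core object] + [Outer Mid object] + [Outer]
  take Outer:  [Mid object] + [object] + [Outer Mid object] + [Outer]
  take Mid:  [Mid object] + [object] + [Mid object]
  take object:  [object] + [object] + [object]
MRO: Left Mixin3 Top Base Core Outer Mid object
Core sits at index 4.

4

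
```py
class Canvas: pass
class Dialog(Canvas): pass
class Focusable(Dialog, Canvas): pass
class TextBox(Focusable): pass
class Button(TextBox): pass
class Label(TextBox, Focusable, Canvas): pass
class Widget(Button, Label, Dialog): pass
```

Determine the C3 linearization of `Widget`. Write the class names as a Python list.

[Widget, Button, Label, TextBox, Focusable, Dialog, Canvas, object]

L[Widget] = Widget + merge(L[Button], L[Label], L[Dialog], [Button Label Dialog])
  take Button:  [Button TextBox Focusable Dialog Canvas object] + [Label TextBox Focusable Dialog Canvas object] + [Dialog Canvas object] + [Button Label Dialog]
  take Label:  [TextBox Focusable Dialog Canvas object] + [Label TextBox Focusable Dialog Canvas object] + [Dialog Canvas object] + [Label Dialog]
  take TextBox:  [TextBox Focusable Dialog Canvas object] + [TextBox Focusable Dialog Canvas object] + [Dialog Canvas object] + [Dialog]
  take Focusable:  [Focusable Dialog Canvas object] + [Focusable Dialog Canvas object] + [Dialog Canvas object] + [Dialog]
  take Dialog:  [Dialog Canvas object] + [Dialog Canvas object] + [Dialog Canvas object] + [Dialog]
  take Canvas:  [Canvas object] + [Canvas object] + [Canvas object]
  take object:  [object] + [object] + [object]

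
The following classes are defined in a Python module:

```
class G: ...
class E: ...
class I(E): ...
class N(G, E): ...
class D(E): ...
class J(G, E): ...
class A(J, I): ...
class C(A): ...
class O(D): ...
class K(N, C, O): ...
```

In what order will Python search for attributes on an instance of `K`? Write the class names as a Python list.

L[K] = K + merge(L[N], L[C], L[O], [N C O])
  take N:  [N G E object] + [C A J G I E object] + [O D E object] + [N C O]
  take C:  [G E object] + [C A J G I E object] + [O D E object] + [C O]
  take A:  [G E object] + [A J G I E object] + [O D E object] + [O]
  take J:  [G E object] + [J G I E object] + [O D E object] + [O]
  take G:  [G E object] + [G I E object] + [O D E object] + [O]
  take I:  [E object] + [I E object] + [O D E object] + [O]
  take O:  [E object] + [E object] + [O D E object] + [O]
  take D:  [E object] + [E object] + [D E object]
  take E:  [E object] + [E object] + [E object]
  take object:  [object] + [object] + [object]

[K, N, C, A, J, G, I, O, D, E, object]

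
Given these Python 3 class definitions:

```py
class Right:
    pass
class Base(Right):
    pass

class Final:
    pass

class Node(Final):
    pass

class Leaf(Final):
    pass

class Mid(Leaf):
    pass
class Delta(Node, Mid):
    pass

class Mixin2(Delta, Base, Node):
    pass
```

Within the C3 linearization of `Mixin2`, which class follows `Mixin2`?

Delta

L[Mixin2] = Mixin2 + merge(L[Delta], L[Base], L[Node], [Delta Base Node])
  take Delta:  [Delta Node Mid Leaf Final object] + [Base Right object] + [Node Final object] + [Delta Base Node]
  take Base:  [Node Mid Leaf Final object] + [Base Right object] + [Node Final object] + [Base Node]
  take Node:  [Node Mid Leaf Final object] + [Right object] + [Node Final object] + [Node]
  take Mid:  [Mid Leaf Final object] + [Right object] + [Final object]
  take Leaf:  [Leaf Final object] + [Right object] + [Final object]
  take Final:  [Final object] + [Right object] + [Final object]
  take Right:  [object] + [Right object] + [object]
  take object:  [object] + [object] + [object]
MRO: Mixin2 Delta Base Node Mid Leaf Final Right object
Mixin2 is at position 0; next is Delta.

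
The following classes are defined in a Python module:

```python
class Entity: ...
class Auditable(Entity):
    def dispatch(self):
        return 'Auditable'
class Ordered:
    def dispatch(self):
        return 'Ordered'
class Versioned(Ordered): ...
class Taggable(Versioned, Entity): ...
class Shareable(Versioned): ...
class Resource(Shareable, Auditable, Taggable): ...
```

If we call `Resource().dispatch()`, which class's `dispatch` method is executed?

L[Resource] = Resource + merge(L[Shareable], L[Auditable], L[Taggable], [Shareable Auditable Taggable])
  take Shareable:  [Shareable Versioned Ordered object] + [Auditable Entity object] + [Taggable Versioned Ordered Entity object] + [Shareable Auditable Taggable]
  take Auditable:  [Versioned Ordered object] + [Auditable Entity object] + [Taggable Versioned Ordered Entity object] + [Auditable Taggable]
  take Taggable:  [Versioned Ordered object] + [Entity object] + [Taggable Versioned Ordered Entity object] + [Taggable]
  take Versioned:  [Versioned Ordered object] + [Entity object] + [Versioned Ordered Entity object]
  take Ordered:  [Ordered object] + [Entity object] + [Ordered Entity object]
  take Entity:  [object] + [Entity object] + [Entity object]
  take object:  [object] + [object] + [object]
MRO: Resource Shareable Auditable Taggable Versioned Ordered Entity object
dispatch is defined in: Auditable, Ordered. First along the MRO is Auditable.

Auditable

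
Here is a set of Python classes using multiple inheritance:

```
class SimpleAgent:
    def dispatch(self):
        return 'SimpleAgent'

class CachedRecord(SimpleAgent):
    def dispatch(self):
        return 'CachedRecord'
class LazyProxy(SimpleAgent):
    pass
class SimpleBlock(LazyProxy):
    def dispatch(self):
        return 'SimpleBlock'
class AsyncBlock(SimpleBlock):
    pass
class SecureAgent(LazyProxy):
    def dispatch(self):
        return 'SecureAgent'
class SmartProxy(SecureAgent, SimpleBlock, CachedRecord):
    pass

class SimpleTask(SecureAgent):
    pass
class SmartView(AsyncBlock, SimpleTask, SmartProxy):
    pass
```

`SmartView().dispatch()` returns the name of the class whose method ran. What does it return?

SecureAgent

L[SmartView] = SmartView + merge(L[AsyncBlock], L[SimpleTask], L[SmartProxy], [AsyncBlock SimpleTask SmartProxy])
  take AsyncBlock:  [AsyncBlock SimpleBlock LazyProxy SimpleAgent object] + [SimpleTask SecureAgent LazyProxy SimpleAgent object] + [SmartProxy SecureAgent SimpleBlock LazyProxy CachedRecord SimpleAgent object] + [AsyncBlock SimpleTask SmartProxy]
  take SimpleTask:  [SimpleBlock LazyProxy SimpleAgent object] + [SimpleTask SecureAgent LazyProxy SimpleAgent object] + [SmartProxy SecureAgent SimpleBlock LazyProxy CachedRecord SimpleAgent object] + [SimpleTask SmartProxy]
  take SmartProxy:  [SimpleBlock LazyProxy SimpleAgent object] + [SecureAgent LazyProxy SimpleAgent object] + [SmartProxy SecureAgent SimpleBlock LazyProxy CachedRecord SimpleAgent object] + [SmartProxy]
  take SecureAgent:  [SimpleBlock LazyProxy SimpleAgent object] + [SecureAgent LazyProxy SimpleAgent object] + [SecureAgent SimpleBlock LazyProxy CachedRecord SimpleAgent object]
  take SimpleBlock:  [SimpleBlock LazyProxy SimpleAgent object] + [LazyProxy SimpleAgent object] + [SimpleBlock LazyProxy CachedRecord SimpleAgent object]
  take LazyProxy:  [LazyProxy SimpleAgent object] + [LazyProxy SimpleAgent object] + [LazyProxy CachedRecord SimpleAgent object]
  take CachedRecord:  [SimpleAgent object] + [SimpleAgent object] + [CachedRecord SimpleAgent object]
  take SimpleAgent:  [SimpleAgent object] + [SimpleAgent object] + [SimpleAgent object]
  take object:  [object] + [object] + [object]
MRO: SmartView AsyncBlock SimpleTask SmartProxy SecureAgent SimpleBlock LazyProxy CachedRecord SimpleAgent object
dispatch is defined in: CachedRecord, SecureAgent, SimpleAgent, SimpleBlock. First along the MRO is SecureAgent.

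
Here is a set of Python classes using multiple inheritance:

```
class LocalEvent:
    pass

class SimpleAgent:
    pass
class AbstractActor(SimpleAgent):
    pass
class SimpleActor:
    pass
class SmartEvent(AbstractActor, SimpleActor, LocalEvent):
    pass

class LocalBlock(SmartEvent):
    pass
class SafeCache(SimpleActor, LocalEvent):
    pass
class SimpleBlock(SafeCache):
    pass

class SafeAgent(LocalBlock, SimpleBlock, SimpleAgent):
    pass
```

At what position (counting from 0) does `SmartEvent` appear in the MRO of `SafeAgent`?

2

L[SafeAgent] = SafeAgent + merge(L[LocalBlock], L[SimpleBlock], L[SimpleAgent], [LocalBlock SimpleBlock SimpleAgent])
  take LocalBlock:  [LocalBlock SmartEvent AbstractActor SimpleAgent SimpleActor LocalEvent object] + [SimpleBlock SafeCache SimpleActor LocalEvent object] + [SimpleAgent object] + [LocalBlock SimpleBlock SimpleAgent]
  take SmartEvent:  [SmartEvent AbstractActor SimpleAgent SimpleActor LocalEvent object] + [SimpleBlock SafeCache SimpleActor LocalEvent object] + [SimpleAgent object] + [SimpleBlock SimpleAgent]
  take AbstractActor:  [AbstractActor SimpleAgent SimpleActor LocalEvent object] + [SimpleBlock SafeCache SimpleActor LocalEvent object] + [SimpleAgent object] + [SimpleBlock SimpleAgent]
  take SimpleBlock:  [SimpleAgent SimpleActor LocalEvent object] + [SimpleBlock SafeCache SimpleActor LocalEvent object] + [SimpleAgent object] + [SimpleBlock SimpleAgent]
  take SimpleAgent:  [SimpleAgent SimpleActor LocalEvent object] + [SafeCache SimpleActor LocalEvent object] + [SimpleAgent object] + [SimpleAgent]
  take SafeCache:  [SimpleActor LocalEvent object] + [SafeCache SimpleActor LocalEvent object] + [object]
  take SimpleActor:  [SimpleActor LocalEvent object] + [SimpleActor LocalEvent object] + [object]
  take LocalEvent:  [LocalEvent object] + [LocalEvent object] + [object]
  take object:  [object] + [object] + [object]
MRO: SafeAgent LocalBlock SmartEvent AbstractActor SimpleBlock SimpleAgent SafeCache SimpleActor LocalEvent object
SmartEvent sits at index 2.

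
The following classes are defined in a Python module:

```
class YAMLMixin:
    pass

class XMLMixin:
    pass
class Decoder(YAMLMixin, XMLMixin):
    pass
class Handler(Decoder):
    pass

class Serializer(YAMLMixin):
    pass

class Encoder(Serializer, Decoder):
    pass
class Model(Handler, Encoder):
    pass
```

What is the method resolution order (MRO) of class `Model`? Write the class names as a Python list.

L[Model] = Model + merge(L[Handler], L[Encoder], [Handler Encoder])
  take Handler:  [Handler Decoder YAMLMixin XMLMixin object] + [Encoder Serializer Decoder YAMLMixin XMLMixin object] + [Handler Encoder]
  take Encoder:  [Decoder YAMLMixin XMLMixin object] + [Encoder Serializer Decoder YAMLMixin XMLMixin object] + [Encoder]
  take Serializer:  [Decoder YAMLMixin XMLMixin object] + [Serializer Decoder YAMLMixin XMLMixin object]
  take Decoder:  [Decoder YAMLMixin XMLMixin object] + [Decoder YAMLMixin XMLMixin object]
  take YAMLMixin:  [YAMLMixin XMLMixin object] + [YAMLMixin XMLMixin object]
  take XMLMixin:  [XMLMixin object] + [XMLMixin object]
  take object:  [object] + [object]

[Model, Handler, Encoder, Serializer, Decoder, YAMLMixin, XMLMixin, object]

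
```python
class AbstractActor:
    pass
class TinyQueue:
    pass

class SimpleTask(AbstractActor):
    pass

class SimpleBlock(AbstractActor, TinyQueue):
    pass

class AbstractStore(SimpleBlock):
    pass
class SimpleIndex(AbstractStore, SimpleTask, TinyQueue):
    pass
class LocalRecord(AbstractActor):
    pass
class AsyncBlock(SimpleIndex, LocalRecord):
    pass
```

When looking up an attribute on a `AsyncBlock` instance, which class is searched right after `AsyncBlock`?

L[AsyncBlock] = AsyncBlock + merge(L[SimpleIndex], L[LocalRecord], [SimpleIndex LocalRecord])
  take SimpleIndex:  [SimpleIndex AbstractStore SimpleBlock SimpleTask AbstractActor TinyQueue object] + [LocalRecord AbstractActor object] + [SimpleIndex LocalRecord]
  take AbstractStore:  [AbstractStore SimpleBlock SimpleTask AbstractActor TinyQueue object] + [LocalRecord AbstractActor object] + [LocalRecord]
  take SimpleBlock:  [SimpleBlock SimpleTask AbstractActor TinyQueue object] + [LocalRecord AbstractActor object] + [LocalRecord]
  take SimpleTask:  [SimpleTask AbstractActor TinyQueue object] + [LocalRecord AbstractActor object] + [LocalRecord]
  take LocalRecord:  [AbstractActor TinyQueue object] + [LocalRecord AbstractActor object] + [LocalRecord]
  take AbstractActor:  [AbstractActor TinyQueue object] + [AbstractActor object]
  take TinyQueue:  [TinyQueue object] + [object]
  take object:  [object] + [object]
MRO: AsyncBlock SimpleIndex AbstractStore SimpleBlock SimpleTask LocalRecord AbstractActor TinyQueue object
AsyncBlock is at position 0; next is SimpleIndex.

SimpleIndex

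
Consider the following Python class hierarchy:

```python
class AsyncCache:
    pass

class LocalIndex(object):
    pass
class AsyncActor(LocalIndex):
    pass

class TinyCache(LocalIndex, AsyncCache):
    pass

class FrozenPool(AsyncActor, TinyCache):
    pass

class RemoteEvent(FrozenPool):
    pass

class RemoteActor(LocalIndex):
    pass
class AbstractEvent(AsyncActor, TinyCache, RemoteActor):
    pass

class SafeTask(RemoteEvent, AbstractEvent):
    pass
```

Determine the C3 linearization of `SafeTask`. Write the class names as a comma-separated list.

L[SafeTask] = SafeTask + merge(L[RemoteEvent], L[AbstractEvent], [RemoteEvent AbstractEvent])
  take RemoteEvent:  [RemoteEvent FrozenPool AsyncActor TinyCache LocalIndex AsyncCache object] + [AbstractEvent AsyncActor TinyCache RemoteActor LocalIndex AsyncCache object] + [RemoteEvent AbstractEvent]
  take FrozenPool:  [FrozenPool AsyncActor TinyCache LocalIndex AsyncCache object] + [AbstractEvent AsyncActor TinyCache RemoteActor LocalIndex AsyncCache object] + [AbstractEvent]
  take AbstractEvent:  [AsyncActor TinyCache LocalIndex AsyncCache object] + [AbstractEvent AsyncActor TinyCache RemoteActor LocalIndex AsyncCache object] + [AbstractEvent]
  take AsyncActor:  [AsyncActor TinyCache LocalIndex AsyncCache object] + [AsyncActor TinyCache RemoteActor LocalIndex AsyncCache object]
  take TinyCache:  [TinyCache LocalIndex AsyncCache object] + [TinyCache RemoteActor LocalIndex AsyncCache object]
  take RemoteActor:  [LocalIndex AsyncCache object] + [RemoteActor LocalIndex AsyncCache object]
  take LocalIndex:  [LocalIndex AsyncCache object] + [LocalIndex AsyncCache object]
  take AsyncCache:  [AsyncCache object] + [AsyncCache object]
  take object:  [object] + [object]

SafeTask, RemoteEvent, FrozenPool, AbstractEvent, AsyncActor, TinyCache, RemoteActor, LocalIndex, AsyncCache, object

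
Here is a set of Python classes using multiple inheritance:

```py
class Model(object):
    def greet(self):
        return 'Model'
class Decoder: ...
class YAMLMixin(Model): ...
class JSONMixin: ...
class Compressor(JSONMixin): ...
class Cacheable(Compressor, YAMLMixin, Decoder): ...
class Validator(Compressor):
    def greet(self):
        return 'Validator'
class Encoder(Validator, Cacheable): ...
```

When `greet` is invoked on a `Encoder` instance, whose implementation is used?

Validator

L[Encoder] = Encoder + merge(L[Validator], L[Cacheable], [Validator Cacheable])
  take Validator:  [Validator Compressor JSONMixin object] + [Cacheable Compressor JSONMixin YAMLMixin Model Decoder object] + [Validator Cacheable]
  take Cacheable:  [Compressor JSONMixin object] + [Cacheable Compressor JSONMixin YAMLMixin Model Decoder object] + [Cacheable]
  take Compressor:  [Compressor JSONMixin object] + [Compressor JSONMixin YAMLMixin Model Decoder object]
  take JSONMixin:  [JSONMixin object] + [JSONMixin YAMLMixin Model Decoder object]
  take YAMLMixin:  [object] + [YAMLMixin Model Decoder object]
  take Model:  [object] + [Model Decoder object]
  take Decoder:  [object] + [Decoder object]
  take object:  [object] + [object]
MRO: Encoder Validator Cacheable Compressor JSONMixin YAMLMixin Model Decoder object
greet is defined in: Model, Validator. First along the MRO is Validator.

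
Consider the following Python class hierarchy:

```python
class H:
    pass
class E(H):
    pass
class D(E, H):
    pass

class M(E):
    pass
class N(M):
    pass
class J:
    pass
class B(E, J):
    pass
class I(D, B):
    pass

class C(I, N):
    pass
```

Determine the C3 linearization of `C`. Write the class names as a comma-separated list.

C, I, D, B, N, M, E, H, J, object

L[C] = C + merge(L[I], L[N], [I N])
  take I:  [I D B E H J object] + [N M E H object] + [I N]
  take D:  [D B E H J object] + [N M E H object] + [N]
  take B:  [B E H J object] + [N M E H object] + [N]
  take N:  [E H J object] + [N M E H object] + [N]
  take M:  [E H J object] + [M E H object]
  take E:  [E H J object] + [E H object]
  take H:  [H J object] + [H object]
  take J:  [J object] + [object]
  take object:  [object] + [object]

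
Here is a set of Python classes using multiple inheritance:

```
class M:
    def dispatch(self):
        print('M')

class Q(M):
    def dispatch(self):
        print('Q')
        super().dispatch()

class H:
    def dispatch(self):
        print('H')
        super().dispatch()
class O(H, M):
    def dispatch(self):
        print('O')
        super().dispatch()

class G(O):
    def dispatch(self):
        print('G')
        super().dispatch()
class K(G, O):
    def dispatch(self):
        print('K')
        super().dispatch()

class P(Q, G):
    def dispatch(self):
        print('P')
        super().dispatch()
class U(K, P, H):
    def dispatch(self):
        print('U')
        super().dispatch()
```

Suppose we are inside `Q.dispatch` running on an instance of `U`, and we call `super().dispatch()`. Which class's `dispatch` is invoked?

G

L[U] = U + merge(L[K], L[P], L[H], [K P H])
  take K:  [K G O H M object] + [P Q G O H M object] + [H object] + [K P H]
  take P:  [G O H M object] + [P Q G O H M object] + [H object] + [P H]
  take Q:  [G O H M object] + [Q G O H M object] + [H object] + [H]
  take G:  [G O H M object] + [G O H M object] + [H object] + [H]
  take O:  [O H M object] + [O H M object] + [H object] + [H]
  take H:  [H M object] + [H M object] + [H object] + [H]
  take M:  [M object] + [M object] + [object]
  take object:  [object] + [object] + [object]
MRO: U K P Q G O H M object
super() in Q.dispatch on a U instance goes to the class after Q in U's MRO: G.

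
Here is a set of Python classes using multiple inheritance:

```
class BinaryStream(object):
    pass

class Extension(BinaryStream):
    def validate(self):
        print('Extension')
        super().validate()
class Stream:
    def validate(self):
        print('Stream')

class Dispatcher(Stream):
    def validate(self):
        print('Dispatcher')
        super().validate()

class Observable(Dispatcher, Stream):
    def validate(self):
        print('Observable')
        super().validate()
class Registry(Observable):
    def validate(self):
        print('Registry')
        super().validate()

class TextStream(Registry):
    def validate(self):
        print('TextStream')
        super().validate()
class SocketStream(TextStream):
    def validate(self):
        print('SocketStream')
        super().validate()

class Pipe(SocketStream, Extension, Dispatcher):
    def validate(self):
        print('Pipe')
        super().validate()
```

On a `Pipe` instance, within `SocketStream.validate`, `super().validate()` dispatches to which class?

TextStream

L[Pipe] = Pipe + merge(L[SocketStream], L[Extension], L[Dispatcher], [SocketStream Extension Dispatcher])
  take SocketStream:  [SocketStream TextStream Registry Observable Dispatcher Stream object] + [Extension BinaryStream object] + [Dispatcher Stream object] + [SocketStream Extension Dispatcher]
  take TextStream:  [TextStream Registry Observable Dispatcher Stream object] + [Extension BinaryStream object] + [Dispatcher Stream object] + [Extension Dispatcher]
  take Registry:  [Registry Observable Dispatcher Stream object] + [Extension BinaryStream object] + [Dispatcher Stream object] + [Extension Dispatcher]
  take Observable:  [Observable Dispatcher Stream object] + [Extension BinaryStream object] + [Dispatcher Stream object] + [Extension Dispatcher]
  take Extension:  [Dispatcher Stream object] + [Extension BinaryStream object] + [Dispatcher Stream object] + [Extension Dispatcher]
  take Dispatcher:  [Dispatcher Stream object] + [BinaryStream object] + [Dispatcher Stream object] + [Dispatcher]
  take Stream:  [Stream object] + [BinaryStream object] + [Stream object]
  take BinaryStream:  [object] + [BinaryStream object] + [object]
  take object:  [object] + [object] + [object]
MRO: Pipe SocketStream TextStream Registry Observable Extension Dispatcher Stream BinaryStream object
super() in SocketStream.validate on a Pipe instance goes to the class after SocketStream in Pipe's MRO: TextStream.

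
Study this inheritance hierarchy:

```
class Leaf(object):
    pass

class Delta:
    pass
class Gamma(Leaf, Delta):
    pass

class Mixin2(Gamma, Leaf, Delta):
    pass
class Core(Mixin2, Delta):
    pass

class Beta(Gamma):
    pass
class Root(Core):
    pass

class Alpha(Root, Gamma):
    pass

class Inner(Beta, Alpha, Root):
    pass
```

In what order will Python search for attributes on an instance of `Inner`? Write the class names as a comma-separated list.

Inner, Beta, Alpha, Root, Core, Mixin2, Gamma, Leaf, Delta, object

L[Inner] = Inner + merge(L[Beta], L[Alpha], L[Root], [Beta Alpha Root])
  take Beta:  [Beta Gamma Leaf Delta object] + [Alpha Root Core Mixin2 Gamma Leaf Delta object] + [Root Core Mixin2 Gamma Leaf Delta object] + [Beta Alpha Root]
  take Alpha:  [Gamma Leaf Delta object] + [Alpha Root Core Mixin2 Gamma Leaf Delta object] + [Root Core Mixin2 Gamma Leaf Delta object] + [Alpha Root]
  take Root:  [Gamma Leaf Delta object] + [Root Core Mixin2 Gamma Leaf Delta object] + [Root Core Mixin2 Gamma Leaf Delta object] + [Root]
  take Core:  [Gamma Leaf Delta object] + [Core Mixin2 Gamma Leaf Delta object] + [Core Mixin2 Gamma Leaf Delta object]
  take Mixin2:  [Gamma Leaf Delta object] + [Mixin2 Gamma Leaf Delta object] + [Mixin2 Gamma Leaf Delta object]
  take Gamma:  [Gamma Leaf Delta object] + [Gamma Leaf Delta object] + [Gamma Leaf Delta object]
  take Leaf:  [Leaf Delta object] + [Leaf Delta object] + [Leaf Delta object]
  take Delta:  [Delta object] + [Delta object] + [Delta object]
  take object:  [object] + [object] + [object]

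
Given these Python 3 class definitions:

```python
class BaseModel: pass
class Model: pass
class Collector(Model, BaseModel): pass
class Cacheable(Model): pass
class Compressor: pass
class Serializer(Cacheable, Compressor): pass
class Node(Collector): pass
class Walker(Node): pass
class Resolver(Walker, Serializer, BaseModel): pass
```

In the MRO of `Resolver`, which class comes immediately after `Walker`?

L[Resolver] = Resolver + merge(L[Walker], L[Serializer], L[BaseModel], [Walker Serializer BaseModel])
  take Walker:  [Walker Node Collector Model BaseModel object] + [Serializer Cacheable Model Compressor object] + [BaseModel object] + [Walker Serializer BaseModel]
  take Node:  [Node Collector Model BaseModel object] + [Serializer Cacheable Model Compressor object] + [BaseModel object] + [Serializer BaseModel]
  take Collector:  [Collector Model BaseModel object] + [Serializer Cacheable Model Compressor object] + [BaseModel object] + [Serializer BaseModel]
  take Serializer:  [Model BaseModel object] + [Serializer Cacheable Model Compressor object] + [BaseModel object] + [Serializer BaseModel]
  take Cacheable:  [Model BaseModel object] + [Cacheable Model Compressor object] + [BaseModel object] + [BaseModel]
  take Model:  [Model BaseModel object] + [Model Compressor object] + [BaseModel object] + [BaseModel]
  take BaseModel:  [BaseModel object] + [Compressor object] + [BaseModel object] + [BaseModel]
  take Compressor:  [object] + [Compressor object] + [object]
  take object:  [object] + [object] + [object]
MRO: Resolver Walker Node Collector Serializer Cacheable Model BaseModel Compressor object
Walker is at position 1; next is Node.

Node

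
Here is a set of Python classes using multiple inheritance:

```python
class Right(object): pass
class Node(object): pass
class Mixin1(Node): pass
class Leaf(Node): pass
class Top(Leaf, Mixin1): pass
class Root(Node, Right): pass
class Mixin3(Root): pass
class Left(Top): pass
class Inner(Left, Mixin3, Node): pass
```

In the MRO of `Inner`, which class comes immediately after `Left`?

Top

L[Inner] = Inner + merge(L[Left], L[Mixin3], L[Node], [Left Mixin3 Node])
  take Left:  [Left Top Leaf Mixin1 Node object] + [Mixin3 Root Node Right object] + [Node object] + [Left Mixin3 Node]
  take Top:  [Top Leaf Mixin1 Node object] + [Mixin3 Root Node Right object] + [Node object] + [Mixin3 Node]
  take Leaf:  [Leaf Mixin1 Node object] + [Mixin3 Root Node Right object] + [Node object] + [Mixin3 Node]
  take Mixin1:  [Mixin1 Node object] + [Mixin3 Root Node Right object] + [Node object] + [Mixin3 Node]
  take Mixin3:  [Node object] + [Mixin3 Root Node Right object] + [Node object] + [Mixin3 Node]
  take Root:  [Node object] + [Root Node Right object] + [Node object] + [Node]
  take Node:  [Node object] + [Node Right object] + [Node object] + [Node]
  take Right:  [object] + [Right object] + [object]
  take object:  [object] + [object] + [object]
MRO: Inner Left Top Leaf Mixin1 Mixin3 Root Node Right object
Left is at position 1; next is Top.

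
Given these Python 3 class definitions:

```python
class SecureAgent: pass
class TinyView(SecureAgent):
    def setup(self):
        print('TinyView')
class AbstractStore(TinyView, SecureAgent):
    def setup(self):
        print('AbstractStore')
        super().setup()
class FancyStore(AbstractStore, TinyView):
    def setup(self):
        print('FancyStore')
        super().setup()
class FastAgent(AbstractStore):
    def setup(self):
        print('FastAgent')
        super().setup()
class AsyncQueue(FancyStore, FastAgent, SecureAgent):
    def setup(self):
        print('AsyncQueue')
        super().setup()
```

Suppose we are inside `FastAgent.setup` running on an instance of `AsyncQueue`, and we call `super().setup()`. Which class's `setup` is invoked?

L[AsyncQueue] = AsyncQueue + merge(L[FancyStore], L[FastAgent], L[SecureAgent], [FancyStore FastAgent SecureAgent])
  take FancyStore:  [FancyStore AbstractStore TinyView SecureAgent object] + [FastAgent AbstractStore TinyView SecureAgent object] + [SecureAgent object] + [FancyStore FastAgent SecureAgent]
  take FastAgent:  [AbstractStore TinyView SecureAgent object] + [FastAgent AbstractStore TinyView SecureAgent object] + [SecureAgent object] + [FastAgent SecureAgent]
  take AbstractStore:  [AbstractStore TinyView SecureAgent object] + [AbstractStore TinyView SecureAgent object] + [SecureAgent object] + [SecureAgent]
  take TinyView:  [TinyView SecureAgent object] + [TinyView SecureAgent object] + [SecureAgent object] + [SecureAgent]
  take SecureAgent:  [SecureAgent object] + [SecureAgent object] + [SecureAgent object] + [SecureAgent]
  take object:  [object] + [object] + [object]
MRO: AsyncQueue FancyStore FastAgent AbstractStore TinyView SecureAgent object
super() in FastAgent.setup on a AsyncQueue instance goes to the class after FastAgent in AsyncQueue's MRO: AbstractStore.

AbstractStore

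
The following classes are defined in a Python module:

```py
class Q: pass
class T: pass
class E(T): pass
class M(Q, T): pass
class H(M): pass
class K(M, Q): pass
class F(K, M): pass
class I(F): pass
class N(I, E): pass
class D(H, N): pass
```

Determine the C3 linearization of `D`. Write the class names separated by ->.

L[D] = D + merge(L[H], L[N], [H N])
  take H:  [H M Q T object] + [N I F K M Q E T object] + [H N]
  take N:  [M Q T object] + [N I F K M Q E T object] + [N]
  take I:  [M Q T object] + [I F K M Q E T object]
  take F:  [M Q T object] + [F K M Q E T object]
  take K:  [M Q T object] + [K M Q E T object]
  take M:  [M Q T object] + [M Q E T object]
  take Q:  [Q T object] + [Q E T object]
  take E:  [T object] + [E T object]
  take T:  [T object] + [T object]
  take object:  [object] + [object]

D -> H -> N -> I -> F -> K -> M -> Q -> E -> T -> object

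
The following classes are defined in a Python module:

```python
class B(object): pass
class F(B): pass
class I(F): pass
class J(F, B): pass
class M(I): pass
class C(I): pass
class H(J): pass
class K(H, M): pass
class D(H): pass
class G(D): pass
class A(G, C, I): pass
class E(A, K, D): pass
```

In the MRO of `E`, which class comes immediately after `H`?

L[E] = E + merge(L[A], L[K], L[D], [A K D])
  take A:  [A G D H J C I F B object] + [K H J M I F B object] + [D H J F B object] + [A K D]
  take G:  [G D H J C I F B object] + [K H J M I F B object] + [D H J F B object] + [K D]
  take K:  [D H J C I F B object] + [K H J M I F B object] + [D H J F B object] + [K D]
  take D:  [D H J C I F B object] + [H J M I F B object] + [D H J F B object] + [D]
  take H:  [H J C I F B object] + [H J M I F B object] + [H J F B object]
  take J:  [J C I F B object] + [J M I F B object] + [J F B object]
  take C:  [C I F B object] + [M I F B object] + [F B object]
  take M:  [I F B object] + [M I F B object] + [F B object]
  take I:  [I F B object] + [I F B object] + [F B object]
  take F:  [F B object] + [F B object] + [F B object]
  take B:  [B object] + [B object] + [B object]
  take object:  [object] + [object] + [object]
MRO: E A G K D H J C M I F B object
H is at position 5; next is J.

J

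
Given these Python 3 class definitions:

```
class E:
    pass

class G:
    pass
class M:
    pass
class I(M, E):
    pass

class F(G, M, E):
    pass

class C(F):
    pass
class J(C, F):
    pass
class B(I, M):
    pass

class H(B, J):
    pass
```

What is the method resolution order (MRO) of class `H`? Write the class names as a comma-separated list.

L[H] = H + merge(L[B], L[J], [B J])
  take B:  [B I M E object] + [J C F G M E object] + [B J]
  take I:  [I M E object] + [J C F G M E object] + [J]
  take J:  [M E object] + [J C F G M E object] + [J]
  take C:  [M E object] + [C F G M E object]
  take F:  [M E object] + [F G M E object]
  take G:  [M E object] + [G M E object]
  take M:  [M E object] + [M E object]
  take E:  [E object] + [E object]
  take object:  [object] + [object]

H, B, I, J, C, F, G, M, E, object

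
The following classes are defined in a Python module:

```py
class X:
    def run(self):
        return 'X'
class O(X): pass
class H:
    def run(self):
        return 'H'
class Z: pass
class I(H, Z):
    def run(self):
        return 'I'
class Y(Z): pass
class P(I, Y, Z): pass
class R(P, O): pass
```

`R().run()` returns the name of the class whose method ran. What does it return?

I

L[R] = R + merge(L[P], L[O], [P O])
  take P:  [P I H Y Z object] + [O X object] + [P O]
  take I:  [I H Y Z object] + [O X object] + [O]
  take H:  [H Y Z object] + [O X object] + [O]
  take Y:  [Y Z object] + [O X object] + [O]
  take Z:  [Z object] + [O X object] + [O]
  take O:  [object] + [O X object] + [O]
  take X:  [object] + [X object]
  take object:  [object] + [object]
MRO: R P I H Y Z O X object
run is defined in: H, I, X. First along the MRO is I.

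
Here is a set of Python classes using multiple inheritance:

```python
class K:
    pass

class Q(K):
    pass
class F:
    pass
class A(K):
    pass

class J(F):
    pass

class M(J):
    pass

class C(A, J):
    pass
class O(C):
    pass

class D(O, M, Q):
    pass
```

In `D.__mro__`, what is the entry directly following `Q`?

K

L[D] = D + merge(L[O], L[M], L[Q], [O M Q])
  take O:  [O C A K J F object] + [M J F object] + [Q K object] + [O M Q]
  take C:  [C A K J F object] + [M J F object] + [Q K object] + [M Q]
  take A:  [A K J F object] + [M J F object] + [Q K object] + [M Q]
  take M:  [K J F object] + [M J F object] + [Q K object] + [M Q]
  take Q:  [K J F object] + [J F object] + [Q K object] + [Q]
  take K:  [K J F object] + [J F object] + [K object]
  take J:  [J F object] + [J F object] + [object]
  take F:  [F object] + [F object] + [object]
  take object:  [object] + [object] + [object]
MRO: D O C A M Q K J F object
Q is at position 5; next is K.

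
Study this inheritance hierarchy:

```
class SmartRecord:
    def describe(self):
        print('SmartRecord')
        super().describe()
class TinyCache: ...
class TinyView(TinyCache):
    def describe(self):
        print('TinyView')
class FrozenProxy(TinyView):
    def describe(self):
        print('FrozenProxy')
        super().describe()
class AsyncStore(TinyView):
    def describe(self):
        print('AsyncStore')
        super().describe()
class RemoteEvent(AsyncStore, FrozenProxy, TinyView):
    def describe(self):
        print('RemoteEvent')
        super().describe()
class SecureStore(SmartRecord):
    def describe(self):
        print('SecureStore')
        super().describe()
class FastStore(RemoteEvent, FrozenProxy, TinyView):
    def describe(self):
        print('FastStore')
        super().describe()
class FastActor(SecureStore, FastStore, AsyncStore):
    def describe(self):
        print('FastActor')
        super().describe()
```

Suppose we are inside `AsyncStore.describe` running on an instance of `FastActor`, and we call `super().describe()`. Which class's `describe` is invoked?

L[FastActor] = FastActor + merge(L[SecureStore], L[FastStore], L[AsyncStore], [SecureStore FastStore AsyncStore])
  take SecureStore:  [SecureStore SmartRecord object] + [FastStore RemoteEvent AsyncStore FrozenProxy TinyView TinyCache object] + [AsyncStore TinyView TinyCache object] + [SecureStore FastStore AsyncStore]
  take SmartRecord:  [SmartRecord object] + [FastStore RemoteEvent AsyncStore FrozenProxy TinyView TinyCache object] + [AsyncStore TinyView TinyCache object] + [FastStore AsyncStore]
  take FastStore:  [object] + [FastStore RemoteEvent AsyncStore FrozenProxy TinyView TinyCache object] + [AsyncStore TinyView TinyCache object] + [FastStore AsyncStore]
  take RemoteEvent:  [object] + [RemoteEvent AsyncStore FrozenProxy TinyView TinyCache object] + [AsyncStore TinyView TinyCache object] + [AsyncStore]
  take AsyncStore:  [object] + [AsyncStore FrozenProxy TinyView TinyCache object] + [AsyncStore TinyView TinyCache object] + [AsyncStore]
  take FrozenProxy:  [object] + [FrozenProxy TinyView TinyCache object] + [TinyView TinyCache object]
  take TinyView:  [object] + [TinyView TinyCache object] + [TinyView TinyCache object]
  take TinyCache:  [object] + [TinyCache object] + [TinyCache object]
  take object:  [object] + [object] + [object]
MRO: FastActor SecureStore SmartRecord FastStore RemoteEvent AsyncStore FrozenProxy TinyView TinyCache object
super() in AsyncStore.describe on a FastActor instance goes to the class after AsyncStore in FastActor's MRO: FrozenProxy.

FrozenProxy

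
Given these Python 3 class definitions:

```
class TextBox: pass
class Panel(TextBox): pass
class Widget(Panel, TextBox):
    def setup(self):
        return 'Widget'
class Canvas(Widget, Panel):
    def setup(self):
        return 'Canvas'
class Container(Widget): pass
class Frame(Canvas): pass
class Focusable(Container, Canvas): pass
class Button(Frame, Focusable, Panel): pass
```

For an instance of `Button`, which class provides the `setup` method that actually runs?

L[Button] = Button + merge(L[Frame], L[Focusable], L[Panel], [Frame Focusable Panel])
  take Frame:  [Frame Canvas Widget Panel TextBox object] + [Focusable Container Canvas Widget Panel TextBox object] + [Panel TextBox object] + [Frame Focusable Panel]
  take Focusable:  [Canvas Widget Panel TextBox object] + [Focusable Container Canvas Widget Panel TextBox object] + [Panel TextBox object] + [Focusable Panel]
  take Container:  [Canvas Widget Panel TextBox object] + [Container Canvas Widget Panel TextBox object] + [Panel TextBox object] + [Panel]
  take Canvas:  [Canvas Widget Panel TextBox object] + [Canvas Widget Panel TextBox object] + [Panel TextBox object] + [Panel]
  take Widget:  [Widget Panel TextBox object] + [Widget Panel TextBox object] + [Panel TextBox object] + [Panel]
  take Panel:  [Panel TextBox object] + [Panel TextBox object] + [Panel TextBox object] + [Panel]
  take TextBox:  [TextBox object] + [TextBox object] + [TextBox object]
  take object:  [object] + [object] + [object]
MRO: Button Frame Focusable Container Canvas Widget Panel TextBox object
setup is defined in: Canvas, Widget. First along the MRO is Canvas.

Canvas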